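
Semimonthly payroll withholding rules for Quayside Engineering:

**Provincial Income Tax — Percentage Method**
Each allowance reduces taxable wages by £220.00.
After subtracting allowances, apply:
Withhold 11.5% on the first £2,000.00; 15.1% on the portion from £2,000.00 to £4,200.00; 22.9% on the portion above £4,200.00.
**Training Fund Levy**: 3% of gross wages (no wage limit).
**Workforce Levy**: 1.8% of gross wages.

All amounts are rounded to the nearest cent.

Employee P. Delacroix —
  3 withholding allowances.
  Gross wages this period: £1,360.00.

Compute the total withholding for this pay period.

£145.78

Provincial Income Tax: taxable = £1,360.00 − 3×£220.00 = £700.00
  11.5% × £700.00 = £80.50
Training Fund Levy: 3% × £1,360.00 = £40.80
Workforce Levy: 1.8% × £1,360.00 = £24.48
Total: £80.50 + £40.80 + £24.48 = £145.78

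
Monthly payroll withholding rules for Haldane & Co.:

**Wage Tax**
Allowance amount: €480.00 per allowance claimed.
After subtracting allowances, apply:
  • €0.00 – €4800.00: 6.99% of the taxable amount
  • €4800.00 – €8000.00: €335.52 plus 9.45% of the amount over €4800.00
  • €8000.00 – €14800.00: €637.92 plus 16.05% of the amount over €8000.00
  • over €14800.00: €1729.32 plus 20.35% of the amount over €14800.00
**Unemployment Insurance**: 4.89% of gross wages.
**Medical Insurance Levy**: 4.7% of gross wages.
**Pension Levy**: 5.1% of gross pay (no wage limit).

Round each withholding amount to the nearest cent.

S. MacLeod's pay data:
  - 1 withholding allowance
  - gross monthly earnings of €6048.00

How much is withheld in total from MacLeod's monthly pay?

Wage Tax: taxable = €6048.00 − 1×€480.00 = €5568.00
  €335.52 + 9.45% × (€5568.00 − €4800.00) = €335.52 + 9.45% × €768.00 = €408.10
Unemployment Insurance: 4.89% × €6048.00 = €295.75
Medical Insurance Levy: 4.7% × €6048.00 = €284.26
Pension Levy: 5.1% × €6048.00 = €308.45
Total: €408.10 + €295.75 + €284.26 + €308.45 = €1296.56

€1296.56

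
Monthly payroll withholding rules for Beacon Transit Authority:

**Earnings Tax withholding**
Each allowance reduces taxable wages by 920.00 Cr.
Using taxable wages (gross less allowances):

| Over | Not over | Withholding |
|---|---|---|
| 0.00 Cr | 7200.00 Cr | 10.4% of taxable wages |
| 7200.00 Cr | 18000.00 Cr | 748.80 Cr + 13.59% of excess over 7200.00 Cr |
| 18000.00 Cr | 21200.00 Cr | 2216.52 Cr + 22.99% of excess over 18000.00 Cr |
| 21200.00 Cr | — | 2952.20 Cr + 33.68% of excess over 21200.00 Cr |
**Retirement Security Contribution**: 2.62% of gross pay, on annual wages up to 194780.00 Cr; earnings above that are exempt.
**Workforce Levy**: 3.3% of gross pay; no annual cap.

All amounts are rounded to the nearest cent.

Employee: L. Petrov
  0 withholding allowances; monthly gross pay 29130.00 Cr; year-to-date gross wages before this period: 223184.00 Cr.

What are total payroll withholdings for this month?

Earnings Tax: taxable = 29130.00 Cr
  2952.20 Cr + 33.68% × (29130.00 Cr − 21200.00 Cr) = 2952.20 Cr + 33.68% × 7930.00 Cr = 5623.02 Cr
Retirement Security Contribution: YTD 223184.00 Cr ≥ cap 194780.00 Cr → 0.00 Cr
Workforce Levy: 3.3% × 29130.00 Cr = 961.29 Cr
Total: 5623.02 Cr + 0.00 Cr + 961.29 Cr = 6584.31 Cr

6584.31 Cr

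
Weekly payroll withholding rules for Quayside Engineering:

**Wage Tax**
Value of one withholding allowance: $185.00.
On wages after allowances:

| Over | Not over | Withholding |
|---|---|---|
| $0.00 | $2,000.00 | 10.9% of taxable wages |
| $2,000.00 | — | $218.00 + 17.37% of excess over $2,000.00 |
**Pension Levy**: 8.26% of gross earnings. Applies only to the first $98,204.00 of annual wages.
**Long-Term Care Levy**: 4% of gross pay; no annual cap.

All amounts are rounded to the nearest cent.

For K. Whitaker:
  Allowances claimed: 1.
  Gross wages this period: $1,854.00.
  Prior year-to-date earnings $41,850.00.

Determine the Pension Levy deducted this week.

Pension Levy: 8.26% × $1,854.00 = $153.14

$153.14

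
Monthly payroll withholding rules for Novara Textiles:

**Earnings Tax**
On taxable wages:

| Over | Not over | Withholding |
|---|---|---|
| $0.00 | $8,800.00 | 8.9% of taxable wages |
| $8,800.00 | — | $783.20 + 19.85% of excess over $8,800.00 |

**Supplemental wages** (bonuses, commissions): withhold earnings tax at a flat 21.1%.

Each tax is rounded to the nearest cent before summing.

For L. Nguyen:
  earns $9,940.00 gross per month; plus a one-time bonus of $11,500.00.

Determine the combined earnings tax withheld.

Earnings Tax: taxable = $9,940.00
  $783.20 + 19.85% × ($9,940.00 − $8,800.00) = $783.20 + 19.85% × $1,140.00 = $1,009.49
Supplemental (21.1% flat on bonus): 21.1% × $11,500.00 = $2,426.50
Total earnings tax: $1,009.49 + $2,426.50 = $3,435.99

$3,435.99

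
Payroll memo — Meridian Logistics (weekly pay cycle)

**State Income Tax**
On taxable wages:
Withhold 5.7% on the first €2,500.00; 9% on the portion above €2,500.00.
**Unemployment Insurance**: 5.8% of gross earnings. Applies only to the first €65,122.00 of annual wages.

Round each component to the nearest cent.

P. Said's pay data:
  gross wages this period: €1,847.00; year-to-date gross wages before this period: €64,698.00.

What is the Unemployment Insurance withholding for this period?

Unemployment Insurance: cap €65,122.00 − YTD €64,698.00 = €424.00 subject; 5.8% × €424.00 = €24.59

€24.59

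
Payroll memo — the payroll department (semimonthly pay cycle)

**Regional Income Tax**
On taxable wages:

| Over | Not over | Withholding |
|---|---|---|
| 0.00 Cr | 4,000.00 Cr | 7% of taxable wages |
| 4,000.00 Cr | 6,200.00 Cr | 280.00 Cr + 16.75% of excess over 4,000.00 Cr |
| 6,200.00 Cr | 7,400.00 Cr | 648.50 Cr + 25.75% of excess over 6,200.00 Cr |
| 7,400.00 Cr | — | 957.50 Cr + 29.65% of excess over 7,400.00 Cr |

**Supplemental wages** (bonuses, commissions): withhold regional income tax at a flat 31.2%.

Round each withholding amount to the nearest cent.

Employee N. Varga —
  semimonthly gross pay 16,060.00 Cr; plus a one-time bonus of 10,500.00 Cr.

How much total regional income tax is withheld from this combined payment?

6,801.19 Cr

Regional Income Tax: taxable = 16,060.00 Cr
  957.50 Cr + 29.65% × (16,060.00 Cr − 7,400.00 Cr) = 957.50 Cr + 29.65% × 8,660.00 Cr = 3,525.19 Cr
Supplemental (31.2% flat on bonus): 31.2% × 10,500.00 Cr = 3,276.00 Cr
Total regional income tax: 3,525.19 Cr + 3,276.00 Cr = 6,801.19 Cr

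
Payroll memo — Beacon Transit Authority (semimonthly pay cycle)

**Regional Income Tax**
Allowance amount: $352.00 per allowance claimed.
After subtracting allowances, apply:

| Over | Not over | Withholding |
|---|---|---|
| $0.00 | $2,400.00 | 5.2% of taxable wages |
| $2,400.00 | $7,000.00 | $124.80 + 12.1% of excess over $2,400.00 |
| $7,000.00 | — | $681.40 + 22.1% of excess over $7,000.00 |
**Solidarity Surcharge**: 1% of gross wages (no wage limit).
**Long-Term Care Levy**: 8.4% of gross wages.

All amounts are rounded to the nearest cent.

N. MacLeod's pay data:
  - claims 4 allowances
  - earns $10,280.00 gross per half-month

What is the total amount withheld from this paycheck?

Regional Income Tax: taxable = $10,280.00 − 4×$352.00 = $8,872.00
  $681.40 + 22.1% × ($8,872.00 − $7,000.00) = $681.40 + 22.1% × $1,872.00 = $1,095.11
Solidarity Surcharge: 1% × $10,280.00 = $102.80
Long-Term Care Levy: 8.4% × $10,280.00 = $863.52
Total: $1,095.11 + $102.80 + $863.52 = $2,061.43

$2,061.43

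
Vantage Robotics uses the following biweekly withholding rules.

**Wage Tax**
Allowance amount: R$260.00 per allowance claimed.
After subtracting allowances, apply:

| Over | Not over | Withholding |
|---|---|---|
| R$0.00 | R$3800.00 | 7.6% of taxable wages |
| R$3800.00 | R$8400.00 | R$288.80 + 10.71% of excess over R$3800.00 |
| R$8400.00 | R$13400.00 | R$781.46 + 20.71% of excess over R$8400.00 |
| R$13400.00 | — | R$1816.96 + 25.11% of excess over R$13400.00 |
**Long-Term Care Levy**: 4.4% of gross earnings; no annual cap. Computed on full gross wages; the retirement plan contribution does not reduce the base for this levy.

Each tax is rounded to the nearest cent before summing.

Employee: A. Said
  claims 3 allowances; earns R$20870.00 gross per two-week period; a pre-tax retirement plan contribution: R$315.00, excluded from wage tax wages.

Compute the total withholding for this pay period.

R$4336.00

Wage Tax: taxable = R$20870.00 − R$315.00 − 3×R$260.00 = R$19775.00
  R$1816.96 + 25.11% × (R$19775.00 − R$13400.00) = R$1816.96 + 25.11% × R$6375.00 = R$3417.72
Long-Term Care Levy: 4.4% × R$20870.00 = R$918.28
Total: R$3417.72 + R$918.28 = R$4336.00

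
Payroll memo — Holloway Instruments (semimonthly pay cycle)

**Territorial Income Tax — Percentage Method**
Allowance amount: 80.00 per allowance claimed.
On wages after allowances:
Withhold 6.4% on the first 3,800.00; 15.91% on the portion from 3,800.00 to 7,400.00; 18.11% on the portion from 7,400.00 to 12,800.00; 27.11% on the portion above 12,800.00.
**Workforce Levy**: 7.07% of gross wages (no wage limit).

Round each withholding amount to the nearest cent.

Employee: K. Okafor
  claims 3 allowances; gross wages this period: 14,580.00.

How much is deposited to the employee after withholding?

11,337.80

Territorial Income Tax: taxable = 14,580.00 − 3×80.00 = 14,340.00
  1,793.90 + 27.11% × (14,340.00 − 12,800.00) = 1,793.90 + 27.11% × 1,540.00 = 2,211.39
Workforce Levy: 7.07% × 14,580.00 = 1,030.81
Total withheld: 2,211.39 + 1,030.81 = 3,242.20
Net pay: 14,580.00 − 3,242.20 = 11,337.80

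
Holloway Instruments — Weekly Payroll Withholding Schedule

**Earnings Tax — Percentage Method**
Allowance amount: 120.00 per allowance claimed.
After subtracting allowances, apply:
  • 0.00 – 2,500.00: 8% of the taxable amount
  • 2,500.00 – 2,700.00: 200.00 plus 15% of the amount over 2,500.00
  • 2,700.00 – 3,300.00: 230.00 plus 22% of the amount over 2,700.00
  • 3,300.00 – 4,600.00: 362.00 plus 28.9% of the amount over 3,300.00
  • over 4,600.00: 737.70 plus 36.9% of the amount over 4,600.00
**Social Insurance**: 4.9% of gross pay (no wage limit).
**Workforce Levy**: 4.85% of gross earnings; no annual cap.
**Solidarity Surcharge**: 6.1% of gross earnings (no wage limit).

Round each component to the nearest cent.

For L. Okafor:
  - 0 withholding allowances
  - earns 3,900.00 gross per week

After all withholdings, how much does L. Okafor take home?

Earnings Tax: taxable = 3,900.00
  362.00 + 28.9% × (3,900.00 − 3,300.00) = 362.00 + 28.9% × 600.00 = 535.40
Social Insurance: 4.9% × 3,900.00 = 191.10
Workforce Levy: 4.85% × 3,900.00 = 189.15
Solidarity Surcharge: 6.1% × 3,900.00 = 237.90
Total withheld: 535.40 + 191.10 + 189.15 + 237.90 = 1,153.55
Net pay: 3,900.00 − 1,153.55 = 2,746.45

2,746.45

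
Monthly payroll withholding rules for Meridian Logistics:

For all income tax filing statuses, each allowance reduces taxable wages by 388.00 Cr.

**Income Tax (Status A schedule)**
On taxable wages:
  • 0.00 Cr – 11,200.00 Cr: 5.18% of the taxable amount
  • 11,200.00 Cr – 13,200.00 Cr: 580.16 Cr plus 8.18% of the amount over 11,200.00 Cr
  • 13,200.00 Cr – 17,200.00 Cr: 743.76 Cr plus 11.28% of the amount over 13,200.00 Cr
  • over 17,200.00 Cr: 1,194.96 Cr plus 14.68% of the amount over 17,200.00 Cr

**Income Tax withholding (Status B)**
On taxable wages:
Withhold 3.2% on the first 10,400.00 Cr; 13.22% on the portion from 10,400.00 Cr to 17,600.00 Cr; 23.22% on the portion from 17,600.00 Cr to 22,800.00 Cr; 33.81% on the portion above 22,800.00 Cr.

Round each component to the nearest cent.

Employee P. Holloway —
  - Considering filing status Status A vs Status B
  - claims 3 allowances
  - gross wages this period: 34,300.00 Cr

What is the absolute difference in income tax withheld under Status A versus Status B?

Income Tax (Status A): taxable = 34,300.00 Cr − 3×388.00 Cr = 33,136.00 Cr
  1,194.96 Cr + 14.68% × (33,136.00 Cr − 17,200.00 Cr) = 1,194.96 Cr + 14.68% × 15,936.00 Cr = 3,534.36 Cr
Income Tax (Status B): taxable = 34,300.00 Cr − 3×388.00 Cr = 33,136.00 Cr
  2,492.08 Cr + 33.81% × (33,136.00 Cr − 22,800.00 Cr) = 2,492.08 Cr + 33.81% × 10,336.00 Cr = 5,986.68 Cr
Difference: |3,534.36 Cr − 5,986.68 Cr| = 2,452.32 Cr (higher under Status B)

2,452.32 Cr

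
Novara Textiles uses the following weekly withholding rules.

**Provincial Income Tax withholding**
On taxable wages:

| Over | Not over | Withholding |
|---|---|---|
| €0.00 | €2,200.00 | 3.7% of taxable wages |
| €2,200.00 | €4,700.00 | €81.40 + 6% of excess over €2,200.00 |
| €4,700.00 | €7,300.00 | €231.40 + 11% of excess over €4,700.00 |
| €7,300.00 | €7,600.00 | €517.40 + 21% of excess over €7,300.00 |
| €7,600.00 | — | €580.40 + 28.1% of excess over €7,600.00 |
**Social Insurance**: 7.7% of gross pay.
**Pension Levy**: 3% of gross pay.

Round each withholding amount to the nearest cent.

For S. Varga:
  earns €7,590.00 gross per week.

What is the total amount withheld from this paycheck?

€1,390.43

Provincial Income Tax: taxable = €7,590.00
  €517.40 + 21% × (€7,590.00 − €7,300.00) = €517.40 + 21% × €290.00 = €578.30
Social Insurance: 7.7% × €7,590.00 = €584.43
Pension Levy: 3% × €7,590.00 = €227.70
Total: €578.30 + €584.43 + €227.70 = €1,390.43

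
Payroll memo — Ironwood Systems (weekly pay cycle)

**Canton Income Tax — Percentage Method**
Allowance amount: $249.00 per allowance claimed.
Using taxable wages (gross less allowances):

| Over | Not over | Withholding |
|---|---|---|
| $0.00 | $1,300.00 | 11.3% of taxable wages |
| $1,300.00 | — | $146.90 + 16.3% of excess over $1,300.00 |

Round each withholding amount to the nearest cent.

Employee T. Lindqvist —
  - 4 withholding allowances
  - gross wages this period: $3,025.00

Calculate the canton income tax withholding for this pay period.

Canton Income Tax: taxable = $3,025.00 − 4×$249.00 = $2,029.00
  $146.90 + 16.3% × ($2,029.00 − $1,300.00) = $146.90 + 16.3% × $729.00 = $265.73

$265.73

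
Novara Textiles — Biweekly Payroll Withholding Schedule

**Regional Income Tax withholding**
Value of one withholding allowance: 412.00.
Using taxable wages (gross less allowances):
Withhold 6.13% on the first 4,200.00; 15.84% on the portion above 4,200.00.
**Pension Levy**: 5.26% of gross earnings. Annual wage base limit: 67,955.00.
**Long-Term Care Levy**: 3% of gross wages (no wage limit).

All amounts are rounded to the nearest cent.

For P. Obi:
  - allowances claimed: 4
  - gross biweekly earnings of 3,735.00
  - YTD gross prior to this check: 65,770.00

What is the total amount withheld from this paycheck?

354.91

Regional Income Tax: taxable = 3,735.00 − 4×412.00 = 2,087.00
  6.13% × 2,087.00 = 127.93
Pension Levy: cap 67,955.00 − YTD 65,770.00 = 2,185.00 subject; 5.26% × 2,185.00 = 114.93
Long-Term Care Levy: 3% × 3,735.00 = 112.05
Total: 127.93 + 114.93 + 112.05 = 354.91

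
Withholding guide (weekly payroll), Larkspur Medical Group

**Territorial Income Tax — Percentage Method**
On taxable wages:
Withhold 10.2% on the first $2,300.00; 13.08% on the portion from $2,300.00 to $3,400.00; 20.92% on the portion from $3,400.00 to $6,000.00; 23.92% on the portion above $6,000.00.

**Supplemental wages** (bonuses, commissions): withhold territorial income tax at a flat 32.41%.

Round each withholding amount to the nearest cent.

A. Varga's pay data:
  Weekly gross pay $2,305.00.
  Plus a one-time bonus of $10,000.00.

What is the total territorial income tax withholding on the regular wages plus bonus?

$3,476.25

Territorial Income Tax: taxable = $2,305.00
  $234.60 + 13.08% × ($2,305.00 − $2,300.00) = $234.60 + 13.08% × $5.00 = $235.25
Supplemental (32.41% flat on bonus): 32.41% × $10,000.00 = $3,241.00
Total territorial income tax: $235.25 + $3,241.00 = $3,476.25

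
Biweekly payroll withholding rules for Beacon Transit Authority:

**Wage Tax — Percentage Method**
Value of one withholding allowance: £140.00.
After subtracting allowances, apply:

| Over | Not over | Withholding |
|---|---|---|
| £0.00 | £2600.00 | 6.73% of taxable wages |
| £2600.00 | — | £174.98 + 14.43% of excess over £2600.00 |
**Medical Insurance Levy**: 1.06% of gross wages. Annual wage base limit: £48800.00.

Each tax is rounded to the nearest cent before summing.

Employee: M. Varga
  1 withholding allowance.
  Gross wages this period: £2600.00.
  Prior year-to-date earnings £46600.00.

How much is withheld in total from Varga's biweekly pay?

Wage Tax: taxable = £2600.00 − 1×£140.00 = £2460.00
  6.73% × £2460.00 = £165.56
Medical Insurance Levy: cap £48800.00 − YTD £46600.00 = £2200.00 subject; 1.06% × £2200.00 = £23.32
Total: £165.56 + £23.32 = £188.88

£188.88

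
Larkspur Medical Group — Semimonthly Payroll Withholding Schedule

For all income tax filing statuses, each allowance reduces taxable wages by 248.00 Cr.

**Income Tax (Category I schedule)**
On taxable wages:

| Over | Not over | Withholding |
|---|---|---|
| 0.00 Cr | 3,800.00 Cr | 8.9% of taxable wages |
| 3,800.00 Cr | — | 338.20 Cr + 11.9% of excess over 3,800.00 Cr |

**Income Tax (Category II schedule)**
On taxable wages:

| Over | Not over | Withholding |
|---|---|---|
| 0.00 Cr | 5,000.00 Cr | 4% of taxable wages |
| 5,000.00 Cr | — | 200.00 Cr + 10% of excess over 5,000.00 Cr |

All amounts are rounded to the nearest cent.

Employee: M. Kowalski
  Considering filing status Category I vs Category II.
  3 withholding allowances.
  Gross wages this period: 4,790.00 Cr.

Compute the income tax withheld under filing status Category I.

Income Tax (Category I): taxable = 4,790.00 Cr − 3×248.00 Cr = 4,046.00 Cr
  338.20 Cr + 11.9% × (4,046.00 Cr − 3,800.00 Cr) = 338.20 Cr + 11.9% × 246.00 Cr = 367.47 Cr

367.47 Cr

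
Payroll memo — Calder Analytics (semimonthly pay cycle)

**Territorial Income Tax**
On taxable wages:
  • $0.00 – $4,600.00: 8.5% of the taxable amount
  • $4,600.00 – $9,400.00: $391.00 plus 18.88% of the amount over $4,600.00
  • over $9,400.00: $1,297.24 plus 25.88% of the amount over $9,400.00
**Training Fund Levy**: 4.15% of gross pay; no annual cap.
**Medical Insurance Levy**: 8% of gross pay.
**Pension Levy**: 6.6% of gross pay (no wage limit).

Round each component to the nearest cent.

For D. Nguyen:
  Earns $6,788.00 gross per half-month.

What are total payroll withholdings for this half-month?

$2,076.84

Territorial Income Tax: taxable = $6,788.00
  $391.00 + 18.88% × ($6,788.00 − $4,600.00) = $391.00 + 18.88% × $2,188.00 = $804.09
Training Fund Levy: 4.15% × $6,788.00 = $281.70
Medical Insurance Levy: 8% × $6,788.00 = $543.04
Pension Levy: 6.6% × $6,788.00 = $448.01
Total: $804.09 + $281.70 + $543.04 + $448.01 = $2,076.84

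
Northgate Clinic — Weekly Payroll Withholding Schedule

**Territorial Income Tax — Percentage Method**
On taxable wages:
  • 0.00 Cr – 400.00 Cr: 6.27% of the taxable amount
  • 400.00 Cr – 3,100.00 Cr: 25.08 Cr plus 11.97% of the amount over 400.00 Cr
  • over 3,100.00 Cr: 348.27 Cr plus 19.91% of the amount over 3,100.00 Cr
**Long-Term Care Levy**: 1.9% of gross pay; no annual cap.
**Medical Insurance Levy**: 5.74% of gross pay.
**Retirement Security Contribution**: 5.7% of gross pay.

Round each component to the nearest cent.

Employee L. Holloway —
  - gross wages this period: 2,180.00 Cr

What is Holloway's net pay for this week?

Territorial Income Tax: taxable = 2,180.00 Cr
  25.08 Cr + 11.97% × (2,180.00 Cr − 400.00 Cr) = 25.08 Cr + 11.97% × 1,780.00 Cr = 238.15 Cr
Long-Term Care Levy: 1.9% × 2,180.00 Cr = 41.42 Cr
Medical Insurance Levy: 5.74% × 2,180.00 Cr = 125.13 Cr
Retirement Security Contribution: 5.7% × 2,180.00 Cr = 124.26 Cr
Total withheld: 238.15 Cr + 41.42 Cr + 125.13 Cr + 124.26 Cr = 528.96 Cr
Net pay: 2,180.00 Cr − 528.96 Cr = 1,651.04 Cr

1,651.04 Cr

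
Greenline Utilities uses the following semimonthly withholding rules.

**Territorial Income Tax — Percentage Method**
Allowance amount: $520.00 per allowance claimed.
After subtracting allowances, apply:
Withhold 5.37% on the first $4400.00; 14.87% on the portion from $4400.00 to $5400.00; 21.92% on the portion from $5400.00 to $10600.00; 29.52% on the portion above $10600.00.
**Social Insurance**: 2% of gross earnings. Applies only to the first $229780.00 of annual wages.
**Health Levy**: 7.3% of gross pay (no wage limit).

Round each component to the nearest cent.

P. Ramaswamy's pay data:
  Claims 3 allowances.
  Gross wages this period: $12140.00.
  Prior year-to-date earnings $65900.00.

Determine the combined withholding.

$2649.46

Territorial Income Tax: taxable = $12140.00 − 3×$520.00 = $10580.00
  $384.98 + 21.92% × ($10580.00 − $5400.00) = $384.98 + 21.92% × $5180.00 = $1520.44
Social Insurance: 2% × $12140.00 = $242.80
Health Levy: 7.3% × $12140.00 = $886.22
Total: $1520.44 + $242.80 + $886.22 = $2649.46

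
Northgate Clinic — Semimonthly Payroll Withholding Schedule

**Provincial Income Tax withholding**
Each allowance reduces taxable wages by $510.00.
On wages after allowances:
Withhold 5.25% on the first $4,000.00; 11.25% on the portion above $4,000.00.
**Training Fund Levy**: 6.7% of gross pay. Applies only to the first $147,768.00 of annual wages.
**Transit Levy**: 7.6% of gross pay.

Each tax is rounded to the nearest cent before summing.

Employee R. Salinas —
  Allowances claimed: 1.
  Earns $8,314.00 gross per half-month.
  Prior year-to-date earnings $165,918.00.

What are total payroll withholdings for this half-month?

Provincial Income Tax: taxable = $8,314.00 − 1×$510.00 = $7,804.00
  $210.00 + 11.25% × ($7,804.00 − $4,000.00) = $210.00 + 11.25% × $3,804.00 = $637.95
Training Fund Levy: YTD $165,918.00 ≥ cap $147,768.00 → $0.00
Transit Levy: 7.6% × $8,314.00 = $631.86
Total: $637.95 + $0.00 + $631.86 = $1,269.81

$1,269.81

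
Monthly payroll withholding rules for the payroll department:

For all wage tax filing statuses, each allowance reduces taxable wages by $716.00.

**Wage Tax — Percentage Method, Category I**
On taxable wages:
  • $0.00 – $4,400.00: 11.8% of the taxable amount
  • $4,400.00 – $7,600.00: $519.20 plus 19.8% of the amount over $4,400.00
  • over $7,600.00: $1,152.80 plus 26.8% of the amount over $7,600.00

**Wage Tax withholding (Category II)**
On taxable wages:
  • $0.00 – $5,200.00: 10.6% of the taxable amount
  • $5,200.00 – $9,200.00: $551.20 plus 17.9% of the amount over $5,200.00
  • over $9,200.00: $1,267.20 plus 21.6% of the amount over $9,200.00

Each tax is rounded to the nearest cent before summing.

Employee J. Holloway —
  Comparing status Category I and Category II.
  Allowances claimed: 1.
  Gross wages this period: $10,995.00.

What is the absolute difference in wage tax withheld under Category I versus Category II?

Wage Tax (Category I): taxable = $10,995.00 − 1×$716.00 = $10,279.00
  $1,152.80 + 26.8% × ($10,279.00 − $7,600.00) = $1,152.80 + 26.8% × $2,679.00 = $1,870.77
Wage Tax (Category II): taxable = $10,995.00 − 1×$716.00 = $10,279.00
  $1,267.20 + 21.6% × ($10,279.00 − $9,200.00) = $1,267.20 + 21.6% × $1,079.00 = $1,500.26
Difference: |$1,870.77 − $1,500.26| = $370.51 (higher under Category I)

$370.51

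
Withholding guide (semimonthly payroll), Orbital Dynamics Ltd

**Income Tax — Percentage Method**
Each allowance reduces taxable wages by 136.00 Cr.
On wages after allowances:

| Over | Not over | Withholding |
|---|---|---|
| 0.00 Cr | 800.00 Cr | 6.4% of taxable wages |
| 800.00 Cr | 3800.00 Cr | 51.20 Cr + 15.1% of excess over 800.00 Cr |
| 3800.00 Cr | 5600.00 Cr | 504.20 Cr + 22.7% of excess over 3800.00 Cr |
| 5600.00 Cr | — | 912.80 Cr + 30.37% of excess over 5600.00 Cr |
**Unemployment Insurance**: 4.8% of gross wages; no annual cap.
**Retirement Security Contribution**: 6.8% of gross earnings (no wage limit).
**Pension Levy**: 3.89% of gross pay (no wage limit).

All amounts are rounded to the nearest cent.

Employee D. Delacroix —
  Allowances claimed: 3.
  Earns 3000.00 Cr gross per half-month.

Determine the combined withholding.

786.49 Cr

Income Tax: taxable = 3000.00 Cr − 3×136.00 Cr = 2592.00 Cr
  51.20 Cr + 15.1% × (2592.00 Cr − 800.00 Cr) = 51.20 Cr + 15.1% × 1792.00 Cr = 321.79 Cr
Unemployment Insurance: 4.8% × 3000.00 Cr = 144.00 Cr
Retirement Security Contribution: 6.8% × 3000.00 Cr = 204.00 Cr
Pension Levy: 3.89% × 3000.00 Cr = 116.70 Cr
Total: 321.79 Cr + 144.00 Cr + 204.00 Cr + 116.70 Cr = 786.49 Cr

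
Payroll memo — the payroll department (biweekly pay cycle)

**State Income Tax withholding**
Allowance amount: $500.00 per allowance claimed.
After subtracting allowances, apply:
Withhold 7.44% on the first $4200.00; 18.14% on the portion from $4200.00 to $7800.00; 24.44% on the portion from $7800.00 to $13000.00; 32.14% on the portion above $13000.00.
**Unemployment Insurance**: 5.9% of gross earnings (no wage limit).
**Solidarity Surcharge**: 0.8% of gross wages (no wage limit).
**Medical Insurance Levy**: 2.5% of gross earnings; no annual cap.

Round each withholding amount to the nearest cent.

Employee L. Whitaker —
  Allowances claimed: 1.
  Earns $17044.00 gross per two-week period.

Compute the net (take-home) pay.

State Income Tax: taxable = $17044.00 − 1×$500.00 = $16544.00
  $2236.40 + 32.14% × ($16544.00 − $13000.00) = $2236.40 + 32.14% × $3544.00 = $3375.44
Unemployment Insurance: 5.9% × $17044.00 = $1005.60
Solidarity Surcharge: 0.8% × $17044.00 = $136.35
Medical Insurance Levy: 2.5% × $17044.00 = $426.10
Total withheld: $3375.44 + $1005.60 + $136.35 + $426.10 = $4943.49
Net pay: $17044.00 − $4943.49 = $12100.51

$12100.51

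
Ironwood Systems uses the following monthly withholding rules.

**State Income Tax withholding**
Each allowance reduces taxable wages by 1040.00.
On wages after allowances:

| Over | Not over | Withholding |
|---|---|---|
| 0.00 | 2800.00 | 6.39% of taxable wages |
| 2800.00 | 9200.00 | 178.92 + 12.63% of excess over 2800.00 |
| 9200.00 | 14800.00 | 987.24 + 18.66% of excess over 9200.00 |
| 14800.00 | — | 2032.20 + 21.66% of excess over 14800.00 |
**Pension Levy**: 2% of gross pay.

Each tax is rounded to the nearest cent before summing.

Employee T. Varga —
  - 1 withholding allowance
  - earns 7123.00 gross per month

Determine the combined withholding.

736.02

State Income Tax: taxable = 7123.00 − 1×1040.00 = 6083.00
  178.92 + 12.63% × (6083.00 − 2800.00) = 178.92 + 12.63% × 3283.00 = 593.56
Pension Levy: 2% × 7123.00 = 142.46
Total: 593.56 + 142.46 = 736.02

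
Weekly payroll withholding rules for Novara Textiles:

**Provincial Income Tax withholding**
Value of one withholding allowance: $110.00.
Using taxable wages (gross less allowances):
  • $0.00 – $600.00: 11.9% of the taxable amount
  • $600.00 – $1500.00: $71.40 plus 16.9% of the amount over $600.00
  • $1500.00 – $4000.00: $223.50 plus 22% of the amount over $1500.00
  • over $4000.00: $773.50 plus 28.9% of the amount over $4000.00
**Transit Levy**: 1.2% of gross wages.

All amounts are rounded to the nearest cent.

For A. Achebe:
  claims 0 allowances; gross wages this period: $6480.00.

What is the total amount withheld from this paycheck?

Provincial Income Tax: taxable = $6480.00
  $773.50 + 28.9% × ($6480.00 − $4000.00) = $773.50 + 28.9% × $2480.00 = $1490.22
Transit Levy: 1.2% × $6480.00 = $77.76
Total: $1490.22 + $77.76 = $1567.98

$1567.98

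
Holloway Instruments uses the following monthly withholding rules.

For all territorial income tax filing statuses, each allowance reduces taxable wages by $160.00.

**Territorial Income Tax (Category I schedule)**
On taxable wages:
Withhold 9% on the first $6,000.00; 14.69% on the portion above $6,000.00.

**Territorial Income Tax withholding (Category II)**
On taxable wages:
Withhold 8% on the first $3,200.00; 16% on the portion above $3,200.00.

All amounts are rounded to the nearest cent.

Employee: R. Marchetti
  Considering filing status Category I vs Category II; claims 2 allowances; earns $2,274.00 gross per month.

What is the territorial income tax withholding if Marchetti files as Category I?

Territorial Income Tax (Category I): taxable = $2,274.00 − 2×$160.00 = $1,954.00
  9% × $1,954.00 = $175.86

$175.86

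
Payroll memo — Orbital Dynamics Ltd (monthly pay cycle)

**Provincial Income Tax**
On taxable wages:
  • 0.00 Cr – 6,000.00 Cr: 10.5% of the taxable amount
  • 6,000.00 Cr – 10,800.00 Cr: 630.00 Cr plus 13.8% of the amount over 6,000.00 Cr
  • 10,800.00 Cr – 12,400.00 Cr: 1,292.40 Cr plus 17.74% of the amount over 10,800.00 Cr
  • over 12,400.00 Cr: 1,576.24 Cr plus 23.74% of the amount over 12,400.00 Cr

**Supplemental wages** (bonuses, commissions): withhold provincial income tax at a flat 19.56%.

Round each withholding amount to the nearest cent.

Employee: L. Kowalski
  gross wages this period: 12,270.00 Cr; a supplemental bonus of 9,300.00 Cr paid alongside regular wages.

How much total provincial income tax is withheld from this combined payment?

Provincial Income Tax: taxable = 12,270.00 Cr
  1,292.40 Cr + 17.74% × (12,270.00 Cr − 10,800.00 Cr) = 1,292.40 Cr + 17.74% × 1,470.00 Cr = 1,553.18 Cr
Supplemental (19.56% flat on bonus): 19.56% × 9,300.00 Cr = 1,819.08 Cr
Total provincial income tax: 1,553.18 Cr + 1,819.08 Cr = 3,372.26 Cr

3,372.26 Cr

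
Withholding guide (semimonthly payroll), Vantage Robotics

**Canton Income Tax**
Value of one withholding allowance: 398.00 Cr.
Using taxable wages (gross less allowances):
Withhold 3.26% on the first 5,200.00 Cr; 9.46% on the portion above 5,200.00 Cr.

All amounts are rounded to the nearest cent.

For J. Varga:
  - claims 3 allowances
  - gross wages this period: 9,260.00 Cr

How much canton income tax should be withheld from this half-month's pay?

440.64 Cr

Canton Income Tax: taxable = 9,260.00 Cr − 3×398.00 Cr = 8,066.00 Cr
  169.52 Cr + 9.46% × (8,066.00 Cr − 5,200.00 Cr) = 169.52 Cr + 9.46% × 2,866.00 Cr = 440.64 Cr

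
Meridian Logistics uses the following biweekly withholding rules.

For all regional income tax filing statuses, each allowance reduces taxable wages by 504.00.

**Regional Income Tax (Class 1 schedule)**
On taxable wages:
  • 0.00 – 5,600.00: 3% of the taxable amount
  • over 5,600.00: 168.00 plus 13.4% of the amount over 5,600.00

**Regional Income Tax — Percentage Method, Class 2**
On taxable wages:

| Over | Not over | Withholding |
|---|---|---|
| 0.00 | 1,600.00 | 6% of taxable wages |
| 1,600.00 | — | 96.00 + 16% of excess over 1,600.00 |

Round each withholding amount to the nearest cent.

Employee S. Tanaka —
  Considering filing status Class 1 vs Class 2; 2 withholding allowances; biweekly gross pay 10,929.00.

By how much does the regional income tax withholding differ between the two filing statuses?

680.35

Regional Income Tax (Class 1): taxable = 10,929.00 − 2×504.00 = 9,921.00
  168.00 + 13.4% × (9,921.00 − 5,600.00) = 168.00 + 13.4% × 4,321.00 = 747.01
Regional Income Tax (Class 2): taxable = 10,929.00 − 2×504.00 = 9,921.00
  96.00 + 16% × (9,921.00 − 1,600.00) = 96.00 + 16% × 8,321.00 = 1,427.36
Difference: |747.01 − 1,427.36| = 680.35 (higher under Class 2)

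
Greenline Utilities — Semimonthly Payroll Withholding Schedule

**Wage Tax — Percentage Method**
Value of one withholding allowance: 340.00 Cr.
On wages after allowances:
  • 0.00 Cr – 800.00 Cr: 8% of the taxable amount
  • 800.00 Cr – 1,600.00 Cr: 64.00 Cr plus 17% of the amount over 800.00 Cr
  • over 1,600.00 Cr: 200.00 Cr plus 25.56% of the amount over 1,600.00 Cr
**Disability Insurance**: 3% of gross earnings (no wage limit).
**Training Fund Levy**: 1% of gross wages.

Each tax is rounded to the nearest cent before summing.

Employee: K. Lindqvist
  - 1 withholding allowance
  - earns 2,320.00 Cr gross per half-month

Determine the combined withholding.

389.93 Cr

Wage Tax: taxable = 2,320.00 Cr − 1×340.00 Cr = 1,980.00 Cr
  200.00 Cr + 25.56% × (1,980.00 Cr − 1,600.00 Cr) = 200.00 Cr + 25.56% × 380.00 Cr = 297.13 Cr
Disability Insurance: 3% × 2,320.00 Cr = 69.60 Cr
Training Fund Levy: 1% × 2,320.00 Cr = 23.20 Cr
Total: 297.13 Cr + 69.60 Cr + 23.20 Cr = 389.93 Cr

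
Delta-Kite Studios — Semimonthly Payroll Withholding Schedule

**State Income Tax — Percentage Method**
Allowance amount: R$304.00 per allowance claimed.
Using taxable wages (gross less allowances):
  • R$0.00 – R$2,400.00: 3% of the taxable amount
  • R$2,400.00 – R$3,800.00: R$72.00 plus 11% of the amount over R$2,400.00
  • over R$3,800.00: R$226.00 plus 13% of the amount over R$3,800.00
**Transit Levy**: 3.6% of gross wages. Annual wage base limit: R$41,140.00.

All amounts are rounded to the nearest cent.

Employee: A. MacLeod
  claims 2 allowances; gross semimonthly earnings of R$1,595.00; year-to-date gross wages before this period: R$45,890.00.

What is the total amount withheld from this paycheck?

R$29.61

State Income Tax: taxable = R$1,595.00 − 2×R$304.00 = R$987.00
  3% × R$987.00 = R$29.61
Transit Levy: YTD R$45,890.00 ≥ cap R$41,140.00 → R$0.00
Total: R$29.61 + R$0.00 = R$29.61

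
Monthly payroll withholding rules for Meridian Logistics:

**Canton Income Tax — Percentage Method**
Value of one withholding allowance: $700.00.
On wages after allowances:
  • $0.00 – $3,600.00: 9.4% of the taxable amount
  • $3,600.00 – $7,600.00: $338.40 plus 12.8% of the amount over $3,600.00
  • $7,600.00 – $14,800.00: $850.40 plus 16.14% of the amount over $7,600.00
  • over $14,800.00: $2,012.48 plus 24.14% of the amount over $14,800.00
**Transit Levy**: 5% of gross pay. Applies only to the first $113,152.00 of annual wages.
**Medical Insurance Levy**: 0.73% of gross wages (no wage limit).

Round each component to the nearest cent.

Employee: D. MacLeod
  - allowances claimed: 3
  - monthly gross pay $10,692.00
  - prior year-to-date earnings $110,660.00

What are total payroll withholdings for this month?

$1,213.16

Canton Income Tax: taxable = $10,692.00 − 3×$700.00 = $8,592.00
  $850.40 + 16.14% × ($8,592.00 − $7,600.00) = $850.40 + 16.14% × $992.00 = $1,010.51
Transit Levy: cap $113,152.00 − YTD $110,660.00 = $2,492.00 subject; 5% × $2,492.00 = $124.60
Medical Insurance Levy: 0.73% × $10,692.00 = $78.05
Total: $1,010.51 + $124.60 + $78.05 = $1,213.16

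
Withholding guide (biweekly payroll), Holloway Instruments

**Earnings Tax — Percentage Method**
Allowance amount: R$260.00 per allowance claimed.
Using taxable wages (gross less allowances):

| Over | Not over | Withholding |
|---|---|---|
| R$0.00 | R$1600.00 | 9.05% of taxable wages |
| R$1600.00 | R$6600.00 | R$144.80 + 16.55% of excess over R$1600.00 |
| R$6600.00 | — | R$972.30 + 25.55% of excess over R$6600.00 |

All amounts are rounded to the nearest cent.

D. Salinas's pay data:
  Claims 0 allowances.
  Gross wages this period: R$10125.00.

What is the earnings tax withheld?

R$1872.94

Earnings Tax: taxable = R$10125.00
  R$972.30 + 25.55% × (R$10125.00 − R$6600.00) = R$972.30 + 25.55% × R$3525.00 = R$1872.94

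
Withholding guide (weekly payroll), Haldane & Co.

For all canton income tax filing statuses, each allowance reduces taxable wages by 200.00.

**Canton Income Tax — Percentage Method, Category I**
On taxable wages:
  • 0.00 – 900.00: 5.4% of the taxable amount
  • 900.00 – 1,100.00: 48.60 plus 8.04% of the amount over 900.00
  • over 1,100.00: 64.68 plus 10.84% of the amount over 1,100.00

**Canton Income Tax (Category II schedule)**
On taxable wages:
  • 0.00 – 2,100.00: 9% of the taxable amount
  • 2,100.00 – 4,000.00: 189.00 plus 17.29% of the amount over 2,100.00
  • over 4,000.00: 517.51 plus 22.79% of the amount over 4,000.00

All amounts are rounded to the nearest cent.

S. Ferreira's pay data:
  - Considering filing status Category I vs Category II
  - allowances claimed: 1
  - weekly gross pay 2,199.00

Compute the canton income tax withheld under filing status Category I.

Canton Income Tax (Category I): taxable = 2,199.00 − 1×200.00 = 1,999.00
  64.68 + 10.84% × (1,999.00 − 1,100.00) = 64.68 + 10.84% × 899.00 = 162.13

162.13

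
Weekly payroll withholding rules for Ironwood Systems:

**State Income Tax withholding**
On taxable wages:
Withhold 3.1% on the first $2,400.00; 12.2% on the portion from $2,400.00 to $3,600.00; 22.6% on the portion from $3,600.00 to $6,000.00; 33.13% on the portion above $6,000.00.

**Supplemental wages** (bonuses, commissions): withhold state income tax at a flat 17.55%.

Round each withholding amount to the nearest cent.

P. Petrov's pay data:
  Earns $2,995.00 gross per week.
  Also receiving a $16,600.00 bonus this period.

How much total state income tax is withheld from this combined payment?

$3,060.29

State Income Tax: taxable = $2,995.00
  $74.40 + 12.2% × ($2,995.00 − $2,400.00) = $74.40 + 12.2% × $595.00 = $146.99
Supplemental (17.55% flat on bonus): 17.55% × $16,600.00 = $2,913.30
Total state income tax: $146.99 + $2,913.30 = $3,060.29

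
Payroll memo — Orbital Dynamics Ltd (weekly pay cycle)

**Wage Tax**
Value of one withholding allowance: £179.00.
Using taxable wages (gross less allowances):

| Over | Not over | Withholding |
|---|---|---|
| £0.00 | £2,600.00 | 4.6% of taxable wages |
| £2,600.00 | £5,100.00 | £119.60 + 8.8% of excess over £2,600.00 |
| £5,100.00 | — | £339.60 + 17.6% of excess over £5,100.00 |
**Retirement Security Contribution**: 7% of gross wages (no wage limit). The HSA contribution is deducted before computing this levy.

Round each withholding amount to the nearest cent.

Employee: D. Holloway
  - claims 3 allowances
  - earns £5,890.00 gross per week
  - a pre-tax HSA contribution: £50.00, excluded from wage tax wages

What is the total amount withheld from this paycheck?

£784.13

Wage Tax: taxable = £5,890.00 − £50.00 − 3×£179.00 = £5,303.00
  £339.60 + 17.6% × (£5,303.00 − £5,100.00) = £339.60 + 17.6% × £203.00 = £375.33
Retirement Security Contribution: 7% × £5,840.00 = £408.80
Total: £375.33 + £408.80 = £784.13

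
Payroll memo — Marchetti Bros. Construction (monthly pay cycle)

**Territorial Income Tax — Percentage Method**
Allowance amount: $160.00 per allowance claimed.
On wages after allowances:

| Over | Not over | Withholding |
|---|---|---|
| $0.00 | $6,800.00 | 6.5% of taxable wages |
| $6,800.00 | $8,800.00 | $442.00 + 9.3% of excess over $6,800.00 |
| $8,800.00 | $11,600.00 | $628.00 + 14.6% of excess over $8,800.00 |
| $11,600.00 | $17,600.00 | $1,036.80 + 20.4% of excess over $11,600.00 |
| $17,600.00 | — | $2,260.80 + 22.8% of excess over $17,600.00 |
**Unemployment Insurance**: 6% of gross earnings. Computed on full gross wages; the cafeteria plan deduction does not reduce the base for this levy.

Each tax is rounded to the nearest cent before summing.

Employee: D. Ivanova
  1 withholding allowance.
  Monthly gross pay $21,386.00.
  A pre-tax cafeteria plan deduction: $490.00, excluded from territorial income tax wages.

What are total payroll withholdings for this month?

$4,258.97

Territorial Income Tax: taxable = $21,386.00 − $490.00 − 1×$160.00 = $20,736.00
  $2,260.80 + 22.8% × ($20,736.00 − $17,600.00) = $2,260.80 + 22.8% × $3,136.00 = $2,975.81
Unemployment Insurance: 6% × $21,386.00 = $1,283.16
Total: $2,975.81 + $1,283.16 = $4,258.97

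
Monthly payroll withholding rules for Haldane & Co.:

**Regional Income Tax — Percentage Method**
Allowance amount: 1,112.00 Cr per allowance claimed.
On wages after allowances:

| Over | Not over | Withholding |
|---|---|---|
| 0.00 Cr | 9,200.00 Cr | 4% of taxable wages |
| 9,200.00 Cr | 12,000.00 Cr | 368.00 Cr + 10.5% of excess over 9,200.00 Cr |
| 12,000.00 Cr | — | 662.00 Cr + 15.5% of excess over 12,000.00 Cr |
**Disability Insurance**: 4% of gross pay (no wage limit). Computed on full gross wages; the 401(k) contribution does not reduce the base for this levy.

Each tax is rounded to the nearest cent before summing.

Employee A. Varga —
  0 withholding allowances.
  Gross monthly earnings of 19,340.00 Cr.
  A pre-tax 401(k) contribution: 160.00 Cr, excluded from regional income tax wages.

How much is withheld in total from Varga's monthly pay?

Regional Income Tax: taxable = 19,340.00 Cr − 160.00 Cr = 19,180.00 Cr
  662.00 Cr + 15.5% × (19,180.00 Cr − 12,000.00 Cr) = 662.00 Cr + 15.5% × 7,180.00 Cr = 1,774.90 Cr
Disability Insurance: 4% × 19,340.00 Cr = 773.60 Cr
Total: 1,774.90 Cr + 773.60 Cr = 2,548.50 Cr

2,548.50 Cr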